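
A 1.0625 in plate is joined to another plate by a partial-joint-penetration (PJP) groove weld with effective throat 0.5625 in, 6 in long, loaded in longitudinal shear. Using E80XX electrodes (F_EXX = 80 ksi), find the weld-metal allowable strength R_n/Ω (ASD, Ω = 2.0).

Effective throat (given) t_e = 0.5625 in.
A_we = 0.5625 × 6 = 3.375 in².
F_nw = 0.6 F_EXX = 48 ksi.
R_n/Ω = (48 × 3.375) / 2.0 = 81 kip.

R_n/Ω ≈ 81 kip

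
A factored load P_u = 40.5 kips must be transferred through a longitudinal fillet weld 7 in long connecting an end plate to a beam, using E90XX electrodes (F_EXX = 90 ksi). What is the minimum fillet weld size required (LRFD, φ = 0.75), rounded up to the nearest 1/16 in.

Total weld length L = 7 in.
Required throat t_e = P_u / (φ × 0.6 F_EXX × L) = 40.5 / (0.75 × 0.6 × 90 × 7) = 0.1429 in.
Required leg w = t_e / 0.707 = 0.2021 in → use 1/4 in.

w = 1/4 in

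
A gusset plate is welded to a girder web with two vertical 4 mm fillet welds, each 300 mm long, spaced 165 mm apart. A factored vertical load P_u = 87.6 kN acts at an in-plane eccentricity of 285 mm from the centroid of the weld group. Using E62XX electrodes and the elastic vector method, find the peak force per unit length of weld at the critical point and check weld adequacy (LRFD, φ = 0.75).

E62XX → F_EXX = 620 MPa.
Total weld length L_w = 600 mm. Treat welds as unit-width lines.
Polar moment about centroid: J = 2[d³/12 + d(b/2)²] = 2[300³/12 + 300×82.5²] = 8584000 mm³.
Direct shear f_v = P/L_w = 87.6×10³ / 600 = 146 N/mm (vertical).
Torsion M = P·e = 87.6×10³ × 285 = 24966000 N·mm.
Critical point at (x, y) = (82.5, 150) from centroid. f_tx = M·y/J = 436.3 N/mm; f_ty = M·x/J = 240 N/mm.
Resultant f_max = √[f_tx² + (f_v + f_ty)²] = √[436.3² + (146 + 240)²] = 582.5 N/mm.
Capacity per unit length: φr_n = 0.75 × 0.6 × 620 × (0.707 × 4) = 789 N/mm.
582.5 ≤ 789 → adequate.

f_max ≈ 582 N/mm; adequate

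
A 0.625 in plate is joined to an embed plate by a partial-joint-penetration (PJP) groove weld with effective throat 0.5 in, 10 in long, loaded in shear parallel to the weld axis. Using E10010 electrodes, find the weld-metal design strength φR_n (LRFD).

φR_n ≈ 225 kips

E100XX → F_EXX = 100 ksi.
Effective throat (given) t_e = 0.5 in.
A_we = 0.5 × 10 = 5 in².
F_nw = 0.6 F_EXX = 60 ksi.
φR_n = 0.75 × 60 × 5 = 225 kips.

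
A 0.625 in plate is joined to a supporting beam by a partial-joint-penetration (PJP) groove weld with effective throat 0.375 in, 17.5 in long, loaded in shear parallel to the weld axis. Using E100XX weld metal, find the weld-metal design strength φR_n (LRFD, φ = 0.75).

E100XX → F_EXX = 100 ksi.
Effective throat (given) t_e = 0.375 in.
A_we = 0.375 × 17.5 = 6.562 in².
F_nw = 0.6 F_EXX = 60 ksi.
φR_n = 0.75 × 60 × 6.562 = 295.3 kips.

φR_n ≈ 295 kips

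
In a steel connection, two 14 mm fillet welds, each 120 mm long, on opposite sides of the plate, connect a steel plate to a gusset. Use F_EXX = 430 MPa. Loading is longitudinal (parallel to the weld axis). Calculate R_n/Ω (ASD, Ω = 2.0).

R_n/Ω ≈ 306 kN

Effective throat t_e = 0.707 × 14 = 9.898 mm.
Total length L = 240 mm; A_we = 9.898 × 240 = 2376 mm².
F_nw = 0.6 F_EXX = 0.6 × 430 = 258 MPa.
R_n = 258 × 2376 × 10⁻³ = 612.9 kN; R_n/Ω = 612.9/2.0 = 306.4 kN.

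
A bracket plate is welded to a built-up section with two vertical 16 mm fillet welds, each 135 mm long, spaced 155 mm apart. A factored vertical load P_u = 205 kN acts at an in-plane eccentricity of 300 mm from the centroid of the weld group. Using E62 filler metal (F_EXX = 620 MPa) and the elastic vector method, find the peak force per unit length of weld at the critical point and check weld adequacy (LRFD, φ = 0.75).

f_max ≈ 3720 N/mm; NOT adequate

Total weld length L_w = 270 mm. Treat welds as unit-width lines.
Polar moment about centroid: J = 2[d³/12 + d(b/2)²] = 2[135³/12 + 135×77.5²] = 2032000 mm³.
Direct shear f_v = P/L_w = 205×10³ / 270 = 759.3 N/mm (vertical).
Torsion M = P·e = 205×10³ × 300 = 61500000 N·mm.
Critical point at (x, y) = (77.5, 67.5) from centroid. f_tx = M·y/J = 2043 N/mm; f_ty = M·x/J = 2346 N/mm.
Resultant f_max = √[f_tx² + (f_v + f_ty)²] = √[2043² + (759.3 + 2346)²] = 3717 N/mm.
Capacity per unit length: φr_n = 0.75 × 0.6 × 620 × (0.707 × 16) = 3156 N/mm.
3717 > 3156 → NOT adequate.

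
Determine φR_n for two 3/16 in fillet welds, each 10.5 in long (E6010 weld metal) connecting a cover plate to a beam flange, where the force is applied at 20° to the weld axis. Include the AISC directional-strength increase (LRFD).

φR_n ≈ 82.7 kip

E60XX → F_EXX = 60 ksi.
t_e = 0.707 × 0.1875 = 0.1326 in; A_we = 0.1326 × 21 = 2.784 in².
Directional factor: 1.0 + 0.5 sin^1.5(20°) = 1.1.
F_nw = 0.6 × 60 × 1.1 = 39.6 ksi.
φR_n = 0.75 × 39.6 × 2.784 = 82.68 kip.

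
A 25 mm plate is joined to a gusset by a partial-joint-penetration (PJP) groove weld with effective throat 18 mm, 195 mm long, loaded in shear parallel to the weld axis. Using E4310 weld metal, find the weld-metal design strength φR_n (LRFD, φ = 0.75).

E43XX → F_EXX = 430 MPa.
Effective throat (given) t_e = 18 mm.
A_we = 18 × 195 = 3510 mm².
F_nw = 0.6 F_EXX = 258 MPa.
φR_n = 0.75 × 258 × 3510 × 10⁻³ = 679.2 kN.

φR_n ≈ 679 kN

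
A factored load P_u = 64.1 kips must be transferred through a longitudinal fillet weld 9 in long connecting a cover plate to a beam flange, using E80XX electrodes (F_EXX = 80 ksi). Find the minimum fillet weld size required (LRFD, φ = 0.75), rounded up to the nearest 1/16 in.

Total weld length L = 9 in.
Required throat t_e = P_u / (φ × 0.6 F_EXX × L) = 64.1 / (0.75 × 0.6 × 80 × 9) = 0.1978 in.
Required leg w = t_e / 0.707 = 0.2798 in → use 5/16 in.

w = 5/16 in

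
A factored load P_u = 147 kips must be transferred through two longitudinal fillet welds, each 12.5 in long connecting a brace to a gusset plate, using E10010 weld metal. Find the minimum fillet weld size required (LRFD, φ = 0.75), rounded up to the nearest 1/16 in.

w = 3/16 in

E100XX → F_EXX = 100 ksi.
Total weld length L = 25 in.
Required throat t_e = P_u / (φ × 0.6 F_EXX × L) = 147 / (0.75 × 0.6 × 100 × 25) = 0.1307 in.
Required leg w = t_e / 0.707 = 0.1848 in → use 3/16 in.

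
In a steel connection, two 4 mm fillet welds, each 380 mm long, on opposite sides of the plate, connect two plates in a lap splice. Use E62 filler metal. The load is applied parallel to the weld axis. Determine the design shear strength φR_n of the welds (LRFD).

E62XX → F_EXX = 620 MPa.
Effective throat t_e = 0.707 × 4 = 2.828 mm.
Total length L = 760 mm; A_we = 2.828 × 760 = 2149 mm².
F_nw = 0.6 F_EXX = 0.6 × 620 = 372 MPa.
φR_n = 0.75 × 372 × 2149 × 10⁻³ = 599.6 kN.

φR_n ≈ 600 kN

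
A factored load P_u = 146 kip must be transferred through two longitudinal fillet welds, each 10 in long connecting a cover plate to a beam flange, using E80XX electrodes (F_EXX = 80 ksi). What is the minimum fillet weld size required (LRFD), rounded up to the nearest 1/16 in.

w = 5/16 in

Total weld length L = 20 in.
Required throat t_e = P_u / (φ × 0.6 F_EXX × L) = 146 / (0.75 × 0.6 × 80 × 20) = 0.2028 in.
Required leg w = t_e / 0.707 = 0.2868 in → use 5/16 in.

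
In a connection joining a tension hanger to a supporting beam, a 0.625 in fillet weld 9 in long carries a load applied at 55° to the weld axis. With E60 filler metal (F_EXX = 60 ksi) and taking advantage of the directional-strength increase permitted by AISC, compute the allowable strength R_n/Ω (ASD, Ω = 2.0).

R_n/Ω ≈ 98.1 kip

t_e = 0.707 × 0.625 = 0.4419 in; A_we = 0.4419 × 9 = 3.977 in².
Directional factor: 1.0 + 0.5 sin^1.5(55°) = 1.371.
F_nw = 0.6 × 60 × 1.371 = 49.35 ksi.
R_n/Ω = (49.35 × 3.977) / 2.0 = 98.12 kip.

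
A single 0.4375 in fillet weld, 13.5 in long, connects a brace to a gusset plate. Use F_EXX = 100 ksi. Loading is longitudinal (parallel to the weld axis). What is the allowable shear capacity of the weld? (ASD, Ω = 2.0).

R_n/Ω ≈ 125 kips

Effective throat t_e = 0.707 × 0.4375 = 0.3093 in.
Total length L = 13.5 in; A_we = 0.3093 × 13.5 = 4.176 in².
F_nw = 0.6 F_EXX = 0.6 × 100 = 60 ksi.
R_n = 60 × 4.176 = 250.5 kips; R_n/Ω = 250.5/2.0 = 125.3 kips.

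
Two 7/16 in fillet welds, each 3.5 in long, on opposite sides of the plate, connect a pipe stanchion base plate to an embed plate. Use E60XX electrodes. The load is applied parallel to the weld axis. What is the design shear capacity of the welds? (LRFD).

E60XX → F_EXX = 60 ksi.
Effective throat t_e = 0.707 × 0.4375 = 0.3093 in.
Total length L = 7 in; A_we = 0.3093 × 7 = 2.165 in².
F_nw = 0.6 F_EXX = 0.6 × 60 = 36 ksi.
φR_n = 0.75 × 36 × 2.165 = 58.46 kips.

φR_n ≈ 58.5 kips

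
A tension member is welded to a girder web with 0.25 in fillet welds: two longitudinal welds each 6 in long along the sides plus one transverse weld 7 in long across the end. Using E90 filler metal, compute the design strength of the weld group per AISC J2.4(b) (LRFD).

φR_n ≈ 148 kips

E90XX → F_EXX = 90 ksi.
t_e = 0.707 × 0.25 = 0.1767 in.
R_nwl = 0.6 × 90 × 0.1767 × 12 = 114.5 kips (longitudinal, 2 welds).
R_nwt = 0.6 × 90 × 0.1767 × 7 = 66.81 kips (transverse, base value).
(i) R_nwl + R_nwt = 181.3 kips; (ii) 0.85 R_nwl + 1.5 R_nwt = 197.6 kips.
R_n = max = 197.6 kips [governs: (ii)]; φR_n = 148.2 kips.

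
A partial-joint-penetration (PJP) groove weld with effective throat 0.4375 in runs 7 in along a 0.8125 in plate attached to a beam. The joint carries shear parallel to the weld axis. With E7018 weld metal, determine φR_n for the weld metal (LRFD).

φR_n ≈ 96.5 kips

E70XX → F_EXX = 70 ksi.
Effective throat (given) t_e = 0.4375 in.
A_we = 0.4375 × 7 = 3.062 in².
F_nw = 0.6 F_EXX = 42 ksi.
φR_n = 0.75 × 42 × 3.062 = 96.47 kips.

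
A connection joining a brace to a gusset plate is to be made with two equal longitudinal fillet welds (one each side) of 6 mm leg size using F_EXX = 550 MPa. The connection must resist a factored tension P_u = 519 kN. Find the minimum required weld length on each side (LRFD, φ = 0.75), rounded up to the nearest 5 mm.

Throat t_e = 0.707 × 6 = 4.242 mm.
φr_n = 0.75 × 0.6 × 550 × 4.242 × 10⁻³ = 1.05 kN/mm.
L_req = P_u / φr_n = 519 / 1.05 = 494.3 mm total.
Per side: 494.3 / 2 = 247.2 mm.
Round up → use L = 250 mm on each side.

L = 250 mm on each side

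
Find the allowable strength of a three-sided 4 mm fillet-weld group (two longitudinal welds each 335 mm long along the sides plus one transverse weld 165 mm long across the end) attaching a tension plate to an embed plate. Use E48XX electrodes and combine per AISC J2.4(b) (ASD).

E48XX → F_EXX = 480 MPa.
t_e = 0.707 × 4 = 2.828 mm.
R_nwl = 0.6 × 480 × 2.828 × 670 × 10⁻³ = 545.7 kN (longitudinal, 2 welds).
R_nwt = 0.6 × 480 × 2.828 × 165 × 10⁻³ = 134.4 kN (transverse, base value).
(i) R_nwl + R_nwt = 680.1 kN; (ii) 0.85 R_nwl + 1.5 R_nwt = 665.4 kN.
R_n = max = 680.1 kN [governs: (i)]; R_n/Ω = 340 kN.

R_n/Ω ≈ 340 kN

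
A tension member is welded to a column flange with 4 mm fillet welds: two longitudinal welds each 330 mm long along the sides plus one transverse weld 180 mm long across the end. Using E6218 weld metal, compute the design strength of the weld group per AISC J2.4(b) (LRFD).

E62XX → F_EXX = 620 MPa.
t_e = 0.707 × 4 = 2.828 mm.
R_nwl = 0.6 × 620 × 2.828 × 660 × 10⁻³ = 694.3 kN (longitudinal, 2 welds).
R_nwt = 0.6 × 620 × 2.828 × 180 × 10⁻³ = 189.4 kN (transverse, base value).
(i) R_nwl + R_nwt = 883.7 kN; (ii) 0.85 R_nwl + 1.5 R_nwt = 874.2 kN.
R_n = max = 883.7 kN [governs: (i)]; φR_n = 662.8 kN.

φR_n ≈ 663 kN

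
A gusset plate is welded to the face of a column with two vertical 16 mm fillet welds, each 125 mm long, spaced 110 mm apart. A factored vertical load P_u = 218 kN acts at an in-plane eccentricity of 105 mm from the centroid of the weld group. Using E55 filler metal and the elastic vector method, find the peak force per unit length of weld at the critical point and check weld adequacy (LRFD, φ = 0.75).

E55XX → F_EXX = 550 MPa.
Total weld length L_w = 250 mm. Treat welds as unit-width lines.
Polar moment about centroid: J = 2[d³/12 + d(b/2)²] = 2[125³/12 + 125×55²] = 1082000 mm³.
Direct shear f_v = P/L_w = 218×10³ / 250 = 872 N/mm (vertical).
Torsion M = P·e = 218×10³ × 105 = 22890000 N·mm.
Critical point at (x, y) = (55, 62.5) from centroid. f_tx = M·y/J = 1322 N/mm; f_ty = M·x/J = 1164 N/mm.
Resultant f_max = √[f_tx² + (f_v + f_ty)²] = √[1322² + (872 + 1164)²] = 2428 N/mm.
Capacity per unit length: φr_n = 0.75 × 0.6 × 550 × (0.707 × 16) = 2800 N/mm.
2428 ≤ 2800 → adequate.

f_max ≈ 2430 N/mm; adequate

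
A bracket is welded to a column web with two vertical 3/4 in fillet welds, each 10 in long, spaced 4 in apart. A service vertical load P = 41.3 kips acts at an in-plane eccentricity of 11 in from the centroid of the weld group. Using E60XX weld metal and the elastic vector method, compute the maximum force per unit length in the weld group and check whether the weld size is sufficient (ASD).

f_max ≈ 10.9 kip/in; NOT adequate

E60XX → F_EXX = 60 ksi.
Total weld length L_w = 20 in. Treat welds as unit-width lines.
Polar moment about centroid: J = 2[d³/12 + d(b/2)²] = 2[10³/12 + 10×2²] = 246.7 in³.
Direct shear f_v = P/L_w = 41.3 / 20 = 2.065 kip/in (vertical).
Torsion M = P·e = 41.3 × 11 = 454.3 kip·in.
Critical point at (x, y) = (2, 5) from centroid. f_tx = M·y/J = 9.209 kip/in; f_ty = M·x/J = 3.684 kip/in.
Resultant f_max = √[f_tx² + (f_v + f_ty)²] = √[9.209² + (2.065 + 3.684)²] = 10.86 kip/in.
Capacity per unit length: r_n/Ω = (1/2.0) × 0.6 × 60 × (0.707 × 0.75) = 9.544 kip/in.
10.86 > 9.544 → NOT adequate.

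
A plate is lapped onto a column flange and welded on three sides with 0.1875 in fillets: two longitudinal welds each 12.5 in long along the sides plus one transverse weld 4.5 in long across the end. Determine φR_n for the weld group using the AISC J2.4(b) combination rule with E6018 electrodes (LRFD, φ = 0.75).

E60XX → F_EXX = 60 ksi.
t_e = 0.707 × 0.1875 = 0.1326 in.
R_nwl = 0.6 × 60 × 0.1326 × 25 = 119.3 kips (longitudinal, 2 welds).
R_nwt = 0.6 × 60 × 0.1326 × 4.5 = 21.48 kips (transverse, base value).
(i) R_nwl + R_nwt = 140.8 kips; (ii) 0.85 R_nwl + 1.5 R_nwt = 133.6 kips.
R_n = max = 140.8 kips [governs: (i)]; φR_n = 105.6 kips.

φR_n ≈ 106 kips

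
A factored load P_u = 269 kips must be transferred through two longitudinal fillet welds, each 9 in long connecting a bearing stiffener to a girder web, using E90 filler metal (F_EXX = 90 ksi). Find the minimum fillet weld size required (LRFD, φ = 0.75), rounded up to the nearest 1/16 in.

w = 9/16 in

Total weld length L = 18 in.
Required throat t_e = P_u / (φ × 0.6 F_EXX × L) = 269 / (0.75 × 0.6 × 90 × 18) = 0.369 in.
Required leg w = t_e / 0.707 = 0.5219 in → use 9/16 in.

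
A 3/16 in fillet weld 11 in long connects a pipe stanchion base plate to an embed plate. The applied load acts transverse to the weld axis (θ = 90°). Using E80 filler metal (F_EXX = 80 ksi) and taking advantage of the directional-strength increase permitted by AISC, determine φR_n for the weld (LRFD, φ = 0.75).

φR_n ≈ 78.7 kip

t_e = 0.707 × 0.1875 = 0.1326 in; A_we = 0.1326 × 11 = 1.458 in².
Directional factor: 1.0 + 0.5 sin^1.5(90°) = 1.5.
F_nw = 0.6 × 80 × 1.5 = 72 ksi.
φR_n = 0.75 × 72 × 1.458 = 78.74 kip.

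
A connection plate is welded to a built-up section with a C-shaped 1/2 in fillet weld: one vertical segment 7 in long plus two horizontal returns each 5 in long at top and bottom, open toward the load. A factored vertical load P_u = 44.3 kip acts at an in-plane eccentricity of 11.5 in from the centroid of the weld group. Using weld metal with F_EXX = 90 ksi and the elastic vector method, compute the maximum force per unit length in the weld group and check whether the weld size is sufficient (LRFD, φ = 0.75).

f_max ≈ 14.8 kip/in; NOT adequate

Total weld length L_w = 17 in. Treat welds as unit-width lines.
Centroid: x̄ = 2×5×2.5 / 17 = 1.471 in from the vertical weld.
Polar moment about centroid: J = I_x + I_y = [7³/12 + 2×5×3.5²] + [7×1.471² + 2(5³/12 + 5×1.029²)] = 197.7 in³.
Direct shear f_v = P/L_w = 44.3 / 17 = 2.606 kip/in (vertical).
Torsion M = P·e = 44.3 × 11.5 = 509.45 kip·in.
Critical point at (x, y) = (3.529, 3.5) from centroid. f_tx = M·y/J = 9.021 kip/in; f_ty = M·x/J = 9.097 kip/in.
Resultant f_max = √[f_tx² + (f_v + f_ty)²] = √[9.021² + (2.606 + 9.097)²] = 14.78 kip/in.
Capacity per unit length: φr_n = 0.75 × 0.6 × 90 × (0.707 × 0.5) = 14.32 kip/in.
14.78 > 14.32 → NOT adequate.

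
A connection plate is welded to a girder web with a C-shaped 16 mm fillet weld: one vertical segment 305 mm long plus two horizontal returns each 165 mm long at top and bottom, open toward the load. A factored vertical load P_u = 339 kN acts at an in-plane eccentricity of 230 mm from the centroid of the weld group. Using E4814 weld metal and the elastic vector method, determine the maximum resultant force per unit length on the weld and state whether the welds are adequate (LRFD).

f_max ≈ 1670 N/mm; adequate

E48XX → F_EXX = 480 MPa.
Total weld length L_w = 635 mm. Treat welds as unit-width lines.
Centroid: x̄ = 2×165×82.5 / 635 = 42.87 mm from the vertical weld.
Polar moment about centroid: J = I_x + I_y = [305³/12 + 2×165×152.5²] + [305×42.87² + 2(165³/12 + 165×39.63²)] = 11870000 mm³.
Direct shear f_v = P/L_w = 339×10³ / 635 = 533.9 N/mm (vertical).
Torsion M = P·e = 339×10³ × 230 = 77970000 N·mm.
Critical point at (x, y) = (122.1, 152.5) from centroid. f_tx = M·y/J = 1002 N/mm; f_ty = M·x/J = 802.4 N/mm.
Resultant f_max = √[f_tx² + (f_v + f_ty)²] = √[1002² + (533.9 + 802.4)²] = 1670 N/mm.
Capacity per unit length: φr_n = 0.75 × 0.6 × 480 × (0.707 × 16) = 2443 N/mm.
1670 ≤ 2443 → adequate.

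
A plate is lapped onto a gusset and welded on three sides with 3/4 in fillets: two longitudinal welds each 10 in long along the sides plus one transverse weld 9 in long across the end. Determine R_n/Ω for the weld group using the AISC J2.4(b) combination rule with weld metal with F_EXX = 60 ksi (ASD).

t_e = 0.707 × 0.75 = 0.5302 in.
R_nwl = 0.6 × 60 × 0.5302 × 20 = 381.8 kips (longitudinal, 2 welds).
R_nwt = 0.6 × 60 × 0.5302 × 9 = 171.8 kips (transverse, base value).
(i) R_nwl + R_nwt = 553.6 kips; (ii) 0.85 R_nwl + 1.5 R_nwt = 582.2 kips.
R_n = max = 582.2 kips [governs: (ii)]; R_n/Ω = 291.1 kips.

R_n/Ω ≈ 291 kips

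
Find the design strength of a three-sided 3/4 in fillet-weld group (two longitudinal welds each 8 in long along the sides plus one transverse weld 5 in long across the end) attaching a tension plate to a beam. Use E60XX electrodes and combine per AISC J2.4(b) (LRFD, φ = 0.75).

φR_n ≈ 302 kips

E60XX → F_EXX = 60 ksi.
t_e = 0.707 × 0.75 = 0.5302 in.
R_nwl = 0.6 × 60 × 0.5302 × 16 = 305.4 kips (longitudinal, 2 welds).
R_nwt = 0.6 × 60 × 0.5302 × 5 = 95.44 kips (transverse, base value).
(i) R_nwl + R_nwt = 400.9 kips; (ii) 0.85 R_nwl + 1.5 R_nwt = 402.8 kips.
R_n = max = 402.8 kips [governs: (ii)]; φR_n = 302.1 kips.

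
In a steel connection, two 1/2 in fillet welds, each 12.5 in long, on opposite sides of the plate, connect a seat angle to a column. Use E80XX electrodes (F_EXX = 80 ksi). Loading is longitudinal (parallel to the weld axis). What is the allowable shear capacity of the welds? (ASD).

R_n/Ω ≈ 212 kip

Effective throat t_e = 0.707 × 0.5 = 0.3535 in.
Total length L = 25 in; A_we = 0.3535 × 25 = 8.838 in².
F_nw = 0.6 F_EXX = 0.6 × 80 = 48 ksi.
R_n = 48 × 8.838 = 424.2 kip; R_n/Ω = 424.2/2.0 = 212.1 kip.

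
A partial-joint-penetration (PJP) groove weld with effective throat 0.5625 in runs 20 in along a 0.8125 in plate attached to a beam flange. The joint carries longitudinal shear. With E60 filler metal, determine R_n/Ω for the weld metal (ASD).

E60XX → F_EXX = 60 ksi.
Effective throat (given) t_e = 0.5625 in.
A_we = 0.5625 × 20 = 11.25 in².
F_nw = 0.6 F_EXX = 36 ksi.
R_n/Ω = (36 × 11.25) / 2.0 = 202.5 kip.

R_n/Ω ≈ 202 kip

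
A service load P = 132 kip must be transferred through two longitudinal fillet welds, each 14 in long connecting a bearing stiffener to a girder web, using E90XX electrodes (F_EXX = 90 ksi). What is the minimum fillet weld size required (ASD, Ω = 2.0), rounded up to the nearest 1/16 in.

Total weld length L = 28 in.
Required throat t_e = P × Ω / (0.6 F_EXX × L) = 132 × 2.0 / (0.6 × 90 × 28) = 0.1746 in.
Required leg w = t_e / 0.707 = 0.247 in → use 1/4 in.

w = 1/4 in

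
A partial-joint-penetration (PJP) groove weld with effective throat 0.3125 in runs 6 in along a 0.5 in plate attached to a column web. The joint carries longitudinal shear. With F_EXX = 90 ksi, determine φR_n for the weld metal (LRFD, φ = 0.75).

φR_n ≈ 75.9 kip

Effective throat (given) t_e = 0.3125 in.
A_we = 0.3125 × 6 = 1.875 in².
F_nw = 0.6 F_EXX = 54 ksi.
φR_n = 0.75 × 54 × 1.875 = 75.94 kip.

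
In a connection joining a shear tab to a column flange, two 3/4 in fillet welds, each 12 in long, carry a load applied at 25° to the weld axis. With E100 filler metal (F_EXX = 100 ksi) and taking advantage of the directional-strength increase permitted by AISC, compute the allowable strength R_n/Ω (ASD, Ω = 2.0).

t_e = 0.707 × 0.75 = 0.5302 in; A_we = 0.5302 × 24 = 12.73 in².
Directional factor: 1.0 + 0.5 sin^1.5(25°) = 1.137.
F_nw = 0.6 × 100 × 1.137 = 68.24 ksi.
R_n/Ω = (68.24 × 12.73) / 2.0 = 434.2 kip.

R_n/Ω ≈ 434 kip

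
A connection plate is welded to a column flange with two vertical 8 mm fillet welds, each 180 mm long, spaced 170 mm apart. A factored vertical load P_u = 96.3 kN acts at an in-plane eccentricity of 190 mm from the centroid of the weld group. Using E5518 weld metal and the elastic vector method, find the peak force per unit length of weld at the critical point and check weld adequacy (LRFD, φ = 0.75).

f_max ≈ 840 N/mm; adequate

E55XX → F_EXX = 550 MPa.
Total weld length L_w = 360 mm. Treat welds as unit-width lines.
Polar moment about centroid: J = 2[d³/12 + d(b/2)²] = 2[180³/12 + 180×85²] = 3573000 mm³.
Direct shear f_v = P/L_w = 96.3×10³ / 360 = 267.5 N/mm (vertical).
Torsion M = P·e = 96.3×10³ × 190 = 18297000 N·mm.
Critical point at (x, y) = (85, 90) from centroid. f_tx = M·y/J = 460.9 N/mm; f_ty = M·x/J = 435.3 N/mm.
Resultant f_max = √[f_tx² + (f_v + f_ty)²] = √[460.9² + (267.5 + 435.3)²] = 840.4 N/mm.
Capacity per unit length: φr_n = 0.75 × 0.6 × 550 × (0.707 × 8) = 1400 N/mm.
840.4 ≤ 1400 → adequate.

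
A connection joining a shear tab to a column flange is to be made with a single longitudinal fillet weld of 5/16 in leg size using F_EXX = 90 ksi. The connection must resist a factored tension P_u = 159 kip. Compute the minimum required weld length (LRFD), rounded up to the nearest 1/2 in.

Throat t_e = 0.707 × 0.3125 = 0.2209 in.
φr_n = 0.75 × 0.6 × 90 × 0.2209 = 8.948 kip/in.
L_req = P_u / φr_n = 159 / 8.948 = 17.77 in total.
Round up → use L = 18 in.

L = 18 in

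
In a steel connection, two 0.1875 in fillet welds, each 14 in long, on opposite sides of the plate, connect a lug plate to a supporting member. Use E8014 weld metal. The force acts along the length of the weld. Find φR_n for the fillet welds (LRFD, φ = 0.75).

φR_n ≈ 134 kips

E80XX → F_EXX = 80 ksi.
Effective throat t_e = 0.707 × 0.1875 = 0.1326 in.
Total length L = 28 in; A_we = 0.1326 × 28 = 3.712 in².
F_nw = 0.6 F_EXX = 0.6 × 80 = 48 ksi.
φR_n = 0.75 × 48 × 3.712 = 133.6 kips.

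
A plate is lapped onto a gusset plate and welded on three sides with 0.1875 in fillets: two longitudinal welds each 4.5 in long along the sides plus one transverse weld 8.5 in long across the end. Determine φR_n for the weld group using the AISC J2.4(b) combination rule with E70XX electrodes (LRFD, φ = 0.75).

φR_n ≈ 85.2 kips

E70XX → F_EXX = 70 ksi.
t_e = 0.707 × 0.1875 = 0.1326 in.
R_nwl = 0.6 × 70 × 0.1326 × 9 = 50.11 kips (longitudinal, 2 welds).
R_nwt = 0.6 × 70 × 0.1326 × 8.5 = 47.32 kips (transverse, base value).
(i) R_nwl + R_nwt = 97.43 kips; (ii) 0.85 R_nwl + 1.5 R_nwt = 113.6 kips.
R_n = max = 113.6 kips [governs: (ii)]; φR_n = 85.18 kips.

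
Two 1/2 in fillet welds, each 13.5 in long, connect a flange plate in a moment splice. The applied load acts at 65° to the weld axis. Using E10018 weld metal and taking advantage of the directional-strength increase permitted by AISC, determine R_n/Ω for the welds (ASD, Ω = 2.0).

E100XX → F_EXX = 100 ksi.
t_e = 0.707 × 0.5 = 0.3535 in; A_we = 0.3535 × 27 = 9.544 in².
Directional factor: 1.0 + 0.5 sin^1.5(65°) = 1.431.
F_nw = 0.6 × 100 × 1.431 = 85.88 ksi.
R_n/Ω = (85.88 × 9.544) / 2.0 = 409.9 kips.

R_n/Ω ≈ 410 kips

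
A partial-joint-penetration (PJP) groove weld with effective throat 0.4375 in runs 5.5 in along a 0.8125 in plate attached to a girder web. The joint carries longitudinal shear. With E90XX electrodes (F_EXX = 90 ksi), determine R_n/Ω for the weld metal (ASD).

Effective throat (given) t_e = 0.4375 in.
A_we = 0.4375 × 5.5 = 2.406 in².
F_nw = 0.6 F_EXX = 54 ksi.
R_n/Ω = (54 × 2.406) / 2.0 = 64.97 kip.

R_n/Ω ≈ 65 kip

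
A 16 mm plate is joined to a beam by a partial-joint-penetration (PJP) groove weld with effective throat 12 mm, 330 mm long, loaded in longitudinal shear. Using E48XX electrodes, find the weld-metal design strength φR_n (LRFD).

φR_n ≈ 855 kN

E48XX → F_EXX = 480 MPa.
Effective throat (given) t_e = 12 mm.
A_we = 12 × 330 = 3960 mm².
F_nw = 0.6 F_EXX = 288 MPa.
φR_n = 0.75 × 288 × 3960 × 10⁻³ = 855.4 kN.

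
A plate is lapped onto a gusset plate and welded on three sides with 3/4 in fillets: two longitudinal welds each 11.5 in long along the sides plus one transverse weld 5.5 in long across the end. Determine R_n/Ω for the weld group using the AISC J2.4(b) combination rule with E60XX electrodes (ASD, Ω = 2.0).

E60XX → F_EXX = 60 ksi.
t_e = 0.707 × 0.75 = 0.5302 in.
R_nwl = 0.6 × 60 × 0.5302 × 23 = 439 kip (longitudinal, 2 welds).
R_nwt = 0.6 × 60 × 0.5302 × 5.5 = 105 kip (transverse, base value).
(i) R_nwl + R_nwt = 544 kip; (ii) 0.85 R_nwl + 1.5 R_nwt = 530.7 kip.
R_n = max = 544 kip [governs: (i)]; R_n/Ω = 272 kip.

R_n/Ω ≈ 272 kip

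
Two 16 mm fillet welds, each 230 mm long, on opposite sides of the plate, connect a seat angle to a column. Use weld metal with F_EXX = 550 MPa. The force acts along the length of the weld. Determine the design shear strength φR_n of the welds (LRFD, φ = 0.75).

φR_n ≈ 1290 kN

Effective throat t_e = 0.707 × 16 = 11.31 mm.
Total length L = 460 mm; A_we = 11.31 × 460 = 5204 mm².
F_nw = 0.6 F_EXX = 0.6 × 550 = 330 MPa.
φR_n = 0.75 × 330 × 5204 × 10⁻³ = 1288 kN.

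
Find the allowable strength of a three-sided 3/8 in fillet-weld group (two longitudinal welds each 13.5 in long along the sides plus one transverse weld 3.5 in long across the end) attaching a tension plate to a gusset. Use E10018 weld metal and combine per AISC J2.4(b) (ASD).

R_n/Ω ≈ 243 kips

E100XX → F_EXX = 100 ksi.
t_e = 0.707 × 0.375 = 0.2651 in.
R_nwl = 0.6 × 100 × 0.2651 × 27 = 429.5 kips (longitudinal, 2 welds).
R_nwt = 0.6 × 100 × 0.2651 × 3.5 = 55.68 kips (transverse, base value).
(i) R_nwl + R_nwt = 485.2 kips; (ii) 0.85 R_nwl + 1.5 R_nwt = 448.6 kips.
R_n = max = 485.2 kips [governs: (i)]; R_n/Ω = 242.6 kips.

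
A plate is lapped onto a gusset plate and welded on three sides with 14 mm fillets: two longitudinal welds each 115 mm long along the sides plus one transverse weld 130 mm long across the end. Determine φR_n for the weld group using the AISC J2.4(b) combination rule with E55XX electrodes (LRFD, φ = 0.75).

E55XX → F_EXX = 550 MPa.
t_e = 0.707 × 14 = 9.898 mm.
R_nwl = 0.6 × 550 × 9.898 × 230 × 10⁻³ = 751.3 kN (longitudinal, 2 welds).
R_nwt = 0.6 × 550 × 9.898 × 130 × 10⁻³ = 424.6 kN (transverse, base value).
(i) R_nwl + R_nwt = 1176 kN; (ii) 0.85 R_nwl + 1.5 R_nwt = 1276 kN.
R_n = max = 1276 kN [governs: (ii)]; φR_n = 956.6 kN.

φR_n ≈ 957 kN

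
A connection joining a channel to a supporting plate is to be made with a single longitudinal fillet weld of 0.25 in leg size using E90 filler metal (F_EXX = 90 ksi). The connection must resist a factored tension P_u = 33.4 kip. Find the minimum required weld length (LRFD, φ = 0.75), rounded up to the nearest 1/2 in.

L = 5 in

Throat t_e = 0.707 × 0.25 = 0.1767 in.
φr_n = 0.75 × 0.6 × 90 × 0.1767 = 7.158 kip/in.
L_req = P_u / φr_n = 33.4 / 7.158 = 4.666 in total.
Round up → use L = 5 in.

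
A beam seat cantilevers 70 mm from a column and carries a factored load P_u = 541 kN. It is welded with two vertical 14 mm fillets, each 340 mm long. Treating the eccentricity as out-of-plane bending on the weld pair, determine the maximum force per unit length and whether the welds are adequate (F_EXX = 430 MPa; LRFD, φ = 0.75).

L_w = 2 × 340 = 680 mm; section modulus (unit throat) S = 2 × L²/6 = 38530 mm².
Direct shear f_v = P/L_w = 541×10³/680 = 795.6 N/mm.
Moment M = P × e = 541×10³ × 70 = 37870000 N·mm; bending f_b = M/S = 982.8 N/mm.
f_max = √(f_v² + f_b²) = √(795.6² + 982.8²) = 1264 N/mm.
φr_n = 0.75 × 0.6 × 430 × (0.707 × 14) = 1915 N/mm → adequate.

f_max ≈ 1260 N/mm; adequate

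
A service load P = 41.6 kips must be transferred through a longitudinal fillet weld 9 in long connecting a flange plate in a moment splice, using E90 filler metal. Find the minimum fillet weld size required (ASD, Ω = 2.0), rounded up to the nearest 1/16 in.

w = 1/4 in

E90XX → F_EXX = 90 ksi.
Total weld length L = 9 in.
Required throat t_e = P × Ω / (0.6 F_EXX × L) = 41.6 × 2.0 / (0.6 × 90 × 9) = 0.1712 in.
Required leg w = t_e / 0.707 = 0.2421 in → use 1/4 in.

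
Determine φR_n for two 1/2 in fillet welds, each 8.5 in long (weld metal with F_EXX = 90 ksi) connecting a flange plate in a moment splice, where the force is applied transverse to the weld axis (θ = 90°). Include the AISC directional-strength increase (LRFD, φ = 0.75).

φR_n ≈ 365 kips

t_e = 0.707 × 0.5 = 0.3535 in; A_we = 0.3535 × 17 = 6.01 in².
Directional factor: 1.0 + 0.5 sin^1.5(90°) = 1.5.
F_nw = 0.6 × 90 × 1.5 = 81 ksi.
φR_n = 0.75 × 81 × 6.01 = 365.1 kips.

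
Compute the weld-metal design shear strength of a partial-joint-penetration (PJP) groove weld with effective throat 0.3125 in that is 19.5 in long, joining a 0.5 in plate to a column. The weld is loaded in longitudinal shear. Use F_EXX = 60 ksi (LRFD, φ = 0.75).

Effective throat (given) t_e = 0.3125 in.
A_we = 0.3125 × 19.5 = 6.094 in².
F_nw = 0.6 F_EXX = 36 ksi.
φR_n = 0.75 × 36 × 6.094 = 164.5 kips.

φR_n ≈ 165 kips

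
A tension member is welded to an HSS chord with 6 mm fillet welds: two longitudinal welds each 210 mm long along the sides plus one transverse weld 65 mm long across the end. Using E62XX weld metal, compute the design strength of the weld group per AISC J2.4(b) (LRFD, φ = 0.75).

φR_n ≈ 574 kN

E62XX → F_EXX = 620 MPa.
t_e = 0.707 × 6 = 4.242 mm.
R_nwl = 0.6 × 620 × 4.242 × 420 × 10⁻³ = 662.8 kN (longitudinal, 2 welds).
R_nwt = 0.6 × 620 × 4.242 × 65 × 10⁻³ = 102.6 kN (transverse, base value).
(i) R_nwl + R_nwt = 765.3 kN; (ii) 0.85 R_nwl + 1.5 R_nwt = 717.2 kN.
R_n = max = 765.3 kN [governs: (i)]; φR_n = 574 kN.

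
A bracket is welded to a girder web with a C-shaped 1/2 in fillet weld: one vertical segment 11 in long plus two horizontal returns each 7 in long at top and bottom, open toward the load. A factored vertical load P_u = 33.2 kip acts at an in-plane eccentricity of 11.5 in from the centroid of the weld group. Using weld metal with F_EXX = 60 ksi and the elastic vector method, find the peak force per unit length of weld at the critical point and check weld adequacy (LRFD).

f_max ≈ 5.26 kip/in; adequate

Total weld length L_w = 25 in. Treat welds as unit-width lines.
Centroid: x̄ = 2×7×3.5 / 25 = 1.96 in from the vertical weld.
Polar moment about centroid: J = I_x + I_y = [11³/12 + 2×7×5.5²] + [11×1.96² + 2(7³/12 + 7×1.54²)] = 667 in³.
Direct shear f_v = P/L_w = 33.2 / 25 = 1.328 kip/in (vertical).
Torsion M = P·e = 33.2 × 11.5 = 381.8 kip·in.
Critical point at (x, y) = (5.04, 5.5) from centroid. f_tx = M·y/J = 3.148 kip/in; f_ty = M·x/J = 2.885 kip/in.
Resultant f_max = √[f_tx² + (f_v + f_ty)²] = √[3.148² + (1.328 + 2.885)²] = 5.259 kip/in.
Capacity per unit length: φr_n = 0.75 × 0.6 × 60 × (0.707 × 0.5) = 9.544 kip/in.
5.259 ≤ 9.544 → adequate.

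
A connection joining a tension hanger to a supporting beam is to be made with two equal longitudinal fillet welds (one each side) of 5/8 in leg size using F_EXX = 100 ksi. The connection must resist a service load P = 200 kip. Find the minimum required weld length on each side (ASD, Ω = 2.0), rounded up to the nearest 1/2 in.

Throat t_e = 0.707 × 0.625 = 0.4419 in.
r_n/Ω = (0.6 × 100 × 0.4419) / 2.0 = 13.26 kip/in.
L_req = P / (r_n/Ω) = 200 / 13.26 = 15.09 in total.
Per side: 15.09 / 2 = 7.544 in.
Round up → use L = 8 in on each side.

L = 8 in on each side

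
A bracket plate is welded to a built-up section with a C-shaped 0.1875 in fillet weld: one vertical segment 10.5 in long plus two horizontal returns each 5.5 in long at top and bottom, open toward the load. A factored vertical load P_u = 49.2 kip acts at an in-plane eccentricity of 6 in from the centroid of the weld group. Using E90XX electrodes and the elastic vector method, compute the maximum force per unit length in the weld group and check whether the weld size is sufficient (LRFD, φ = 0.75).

E90XX → F_EXX = 90 ksi.
Total weld length L_w = 21.5 in. Treat welds as unit-width lines.
Centroid: x̄ = 2×5.5×2.75 / 21.5 = 1.407 in from the vertical weld.
Polar moment about centroid: J = I_x + I_y = [10.5³/12 + 2×5.5×5.25²] + [10.5×1.407² + 2(5.5³/12 + 5.5×1.343²)] = 468 in³.
Direct shear f_v = P/L_w = 49.2 / 21.5 = 2.288 kip/in (vertical).
Torsion M = P·e = 49.2 × 6 = 295.2 kip·in.
Critical point at (x, y) = (4.093, 5.25) from centroid. f_tx = M·y/J = 3.311 kip/in; f_ty = M·x/J = 2.582 kip/in.
Resultant f_max = √[f_tx² + (f_v + f_ty)²] = √[3.311² + (2.288 + 2.582)²] = 5.889 kip/in.
Capacity per unit length: φr_n = 0.75 × 0.6 × 90 × (0.707 × 0.1875) = 5.369 kip/in.
5.889 > 5.369 → NOT adequate.

f_max ≈ 5.89 kip/in; NOT adequate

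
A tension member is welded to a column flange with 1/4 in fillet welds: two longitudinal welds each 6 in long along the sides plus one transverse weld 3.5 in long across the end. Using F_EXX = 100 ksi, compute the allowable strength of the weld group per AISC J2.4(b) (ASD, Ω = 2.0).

t_e = 0.707 × 0.25 = 0.1767 in.
R_nwl = 0.6 × 100 × 0.1767 × 12 = 127.3 kips (longitudinal, 2 welds).
R_nwt = 0.6 × 100 × 0.1767 × 3.5 = 37.12 kips (transverse, base value).
(i) R_nwl + R_nwt = 164.4 kips; (ii) 0.85 R_nwl + 1.5 R_nwt = 163.8 kips.
R_n = max = 164.4 kips [governs: (i)]; R_n/Ω = 82.19 kips.

R_n/Ω ≈ 82.2 kips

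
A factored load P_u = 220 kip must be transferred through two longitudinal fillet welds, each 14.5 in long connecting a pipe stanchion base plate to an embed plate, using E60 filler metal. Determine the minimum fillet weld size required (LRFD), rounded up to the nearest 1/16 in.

E60XX → F_EXX = 60 ksi.
Total weld length L = 29 in.
Required throat t_e = P_u / (φ × 0.6 F_EXX × L) = 220 / (0.75 × 0.6 × 60 × 29) = 0.281 in.
Required leg w = t_e / 0.707 = 0.3974 in → use 7/16 in.

w = 7/16 in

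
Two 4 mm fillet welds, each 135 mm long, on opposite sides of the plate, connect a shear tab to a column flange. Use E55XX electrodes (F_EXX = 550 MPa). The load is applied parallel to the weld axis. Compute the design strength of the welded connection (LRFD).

φR_n ≈ 189 kN

Effective throat t_e = 0.707 × 4 = 2.828 mm.
Total length L = 270 mm; A_we = 2.828 × 270 = 763.6 mm².
F_nw = 0.6 F_EXX = 0.6 × 550 = 330 MPa.
φR_n = 0.75 × 330 × 763.6 × 10⁻³ = 189 kN.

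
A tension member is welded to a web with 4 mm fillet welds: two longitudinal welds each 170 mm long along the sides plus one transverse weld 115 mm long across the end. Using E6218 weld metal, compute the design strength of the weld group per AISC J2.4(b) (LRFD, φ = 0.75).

E62XX → F_EXX = 620 MPa.
t_e = 0.707 × 4 = 2.828 mm.
R_nwl = 0.6 × 620 × 2.828 × 340 × 10⁻³ = 357.7 kN (longitudinal, 2 welds).
R_nwt = 0.6 × 620 × 2.828 × 115 × 10⁻³ = 121 kN (transverse, base value).
(i) R_nwl + R_nwt = 478.7 kN; (ii) 0.85 R_nwl + 1.5 R_nwt = 485.5 kN.
R_n = max = 485.5 kN [governs: (ii)]; φR_n = 364.1 kN.

φR_n ≈ 364 kN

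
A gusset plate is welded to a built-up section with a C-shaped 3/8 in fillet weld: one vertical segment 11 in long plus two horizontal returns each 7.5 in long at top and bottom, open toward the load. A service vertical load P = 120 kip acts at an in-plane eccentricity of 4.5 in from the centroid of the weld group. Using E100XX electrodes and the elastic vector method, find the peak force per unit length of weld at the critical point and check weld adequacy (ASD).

f_max ≈ 9.52 kip/in; NOT adequate

E100XX → F_EXX = 100 ksi.
Total weld length L_w = 26 in. Treat welds as unit-width lines.
Centroid: x̄ = 2×7.5×3.75 / 26 = 2.163 in from the vertical weld.
Polar moment about centroid: J = I_x + I_y = [11³/12 + 2×7.5×5.5²] + [11×2.163² + 2(7.5³/12 + 7.5×1.587²)] = 724.2 in³.
Direct shear f_v = P/L_w = 120 / 26 = 4.615 kip/in (vertical).
Torsion M = P·e = 120 × 4.5 = 540 kip·in.
Critical point at (x, y) = (5.337, 5.5) from centroid. f_tx = M·y/J = 4.101 kip/in; f_ty = M·x/J = 3.979 kip/in.
Resultant f_max = √[f_tx² + (f_v + f_ty)²] = √[4.101² + (4.615 + 3.979)²] = 9.523 kip/in.
Capacity per unit length: r_n/Ω = (1/2.0) × 0.6 × 100 × (0.707 × 0.375) = 7.954 kip/in.
9.523 > 7.954 → NOT adequate.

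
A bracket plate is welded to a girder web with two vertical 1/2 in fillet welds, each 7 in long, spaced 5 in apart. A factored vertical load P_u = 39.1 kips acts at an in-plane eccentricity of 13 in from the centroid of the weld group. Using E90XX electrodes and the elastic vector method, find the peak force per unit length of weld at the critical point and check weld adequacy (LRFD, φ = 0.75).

f_max ≈ 16.9 kip/in; NOT adequate

E90XX → F_EXX = 90 ksi.
Total weld length L_w = 14 in. Treat welds as unit-width lines.
Polar moment about centroid: J = 2[d³/12 + d(b/2)²] = 2[7³/12 + 7×2.5²] = 144.7 in³.
Direct shear f_v = P/L_w = 39.1 / 14 = 2.793 kip/in (vertical).
Torsion M = P·e = 39.1 × 13 = 508.3 kip·in.
Critical point at (x, y) = (2.5, 3.5) from centroid. f_tx = M·y/J = 12.3 kip/in; f_ty = M·x/J = 8.784 kip/in.
Resultant f_max = √[f_tx² + (f_v + f_ty)²] = √[12.3² + (2.793 + 8.784)²] = 16.89 kip/in.
Capacity per unit length: φr_n = 0.75 × 0.6 × 90 × (0.707 × 0.5) = 14.32 kip/in.
16.89 > 14.32 → NOT adequate.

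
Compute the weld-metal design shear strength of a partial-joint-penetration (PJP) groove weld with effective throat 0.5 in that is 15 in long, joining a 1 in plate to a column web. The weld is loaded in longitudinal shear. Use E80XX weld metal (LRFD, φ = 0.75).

E80XX → F_EXX = 80 ksi.
Effective throat (given) t_e = 0.5 in.
A_we = 0.5 × 15 = 7.5 in².
F_nw = 0.6 F_EXX = 48 ksi.
φR_n = 0.75 × 48 × 7.5 = 270 kip.

φR_n ≈ 270 kip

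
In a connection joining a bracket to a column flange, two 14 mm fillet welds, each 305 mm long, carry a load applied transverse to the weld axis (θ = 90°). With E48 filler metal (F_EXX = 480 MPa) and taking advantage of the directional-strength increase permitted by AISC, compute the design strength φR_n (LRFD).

φR_n ≈ 1960 kN

t_e = 0.707 × 14 = 9.898 mm; A_we = 9.898 × 610 = 6038 mm².
Directional factor: 1.0 + 0.5 sin^1.5(90°) = 1.5.
F_nw = 0.6 × 480 × 1.5 = 432 MPa.
φR_n = 0.75 × 432 × 6038 × 10⁻³ = 1956 kN.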